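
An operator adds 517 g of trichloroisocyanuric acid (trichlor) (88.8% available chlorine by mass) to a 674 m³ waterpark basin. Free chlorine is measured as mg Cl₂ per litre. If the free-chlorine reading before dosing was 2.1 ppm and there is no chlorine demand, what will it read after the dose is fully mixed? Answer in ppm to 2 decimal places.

Volume: 674 m³ = 674,000 L.
Available chlorine delivered: 517 g × 0.888 = 459.1 g as Cl₂.
Concentration rise: 459.1 g / 674,000 L = 0.6812 mg/L = 0.68 ppm.
Final FC: 2.1 + 0.68 = 2.78 ppm.

2.78 ppm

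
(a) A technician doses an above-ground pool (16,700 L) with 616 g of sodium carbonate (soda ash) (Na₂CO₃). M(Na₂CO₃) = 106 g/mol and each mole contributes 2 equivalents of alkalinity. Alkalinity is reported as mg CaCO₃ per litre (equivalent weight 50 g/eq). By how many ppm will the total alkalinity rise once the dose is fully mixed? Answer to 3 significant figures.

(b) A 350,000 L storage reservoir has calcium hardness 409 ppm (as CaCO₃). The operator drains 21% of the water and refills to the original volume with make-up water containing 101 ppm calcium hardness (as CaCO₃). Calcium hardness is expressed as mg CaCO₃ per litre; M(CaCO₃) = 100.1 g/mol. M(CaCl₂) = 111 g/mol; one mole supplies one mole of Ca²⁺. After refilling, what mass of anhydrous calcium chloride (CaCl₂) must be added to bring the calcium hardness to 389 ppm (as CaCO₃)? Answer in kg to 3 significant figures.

(a) 34.8 ppm; (b) 17.3 kg

(a) Moles of Na₂CO₃: 616 g ÷ 106 g/mol = 5.811 mol → 11.62 eq of alkalinity.
(a) As CaCO₃: 11.62 eq × 50 g/eq = 581.1 g.
(a) Rise: 581.1 g / 16,700 L × 1000 = 34.8 mg/L.

(b) After draining 21% and refilling: 409 × 0.79 + 101 × 0.21 = 344.32 ppm.
(b) Deficit to target: 389 − 344.32 = 44.68 mg/L.
(b) As CaCO₃: 44.68 mg/L × 350,000 L = 15,640 g; ÷ 100.1 = 156.2 mol Ca²⁺.
(b) Mass: 156.2 × 111 = 17,340 g.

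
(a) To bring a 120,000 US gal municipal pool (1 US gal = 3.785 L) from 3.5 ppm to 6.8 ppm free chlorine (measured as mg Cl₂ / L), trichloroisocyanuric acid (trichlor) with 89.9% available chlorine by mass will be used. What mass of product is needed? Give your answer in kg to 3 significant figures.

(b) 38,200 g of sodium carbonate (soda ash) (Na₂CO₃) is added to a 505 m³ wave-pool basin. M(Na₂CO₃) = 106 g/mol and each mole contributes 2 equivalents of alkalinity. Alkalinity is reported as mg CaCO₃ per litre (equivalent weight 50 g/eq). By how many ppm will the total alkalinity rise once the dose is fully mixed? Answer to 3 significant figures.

(a) 1.67 kg; (b) 71.4 ppm

(a) Volume: 120,000 US gal × 3.785 L/gal = 454,200 L.
(a) Chlorine deficit: 6.8 − 3.5 = 3.3 ppm = 3.3 mg/L as Cl₂.
(a) Cl₂ equivalent needed: 3.3 mg/L × 454,200 L = 1,499,000 mg = 1499 g.
(a) Product at 89.9% available chlorine: 1499 / 0.899 = 1667 g.

(b) Volume: 505 m³ = 505,000 L.
(b) Moles of Na₂CO₃: 38,200 g ÷ 106 g/mol = 360.4 mol → 720.8 eq of alkalinity.
(b) As CaCO₃: 720.8 eq × 50 g/eq = 36,040 g.
(b) Rise: 36,040 g / 505,000 L × 1000 = 71.36 mg/L.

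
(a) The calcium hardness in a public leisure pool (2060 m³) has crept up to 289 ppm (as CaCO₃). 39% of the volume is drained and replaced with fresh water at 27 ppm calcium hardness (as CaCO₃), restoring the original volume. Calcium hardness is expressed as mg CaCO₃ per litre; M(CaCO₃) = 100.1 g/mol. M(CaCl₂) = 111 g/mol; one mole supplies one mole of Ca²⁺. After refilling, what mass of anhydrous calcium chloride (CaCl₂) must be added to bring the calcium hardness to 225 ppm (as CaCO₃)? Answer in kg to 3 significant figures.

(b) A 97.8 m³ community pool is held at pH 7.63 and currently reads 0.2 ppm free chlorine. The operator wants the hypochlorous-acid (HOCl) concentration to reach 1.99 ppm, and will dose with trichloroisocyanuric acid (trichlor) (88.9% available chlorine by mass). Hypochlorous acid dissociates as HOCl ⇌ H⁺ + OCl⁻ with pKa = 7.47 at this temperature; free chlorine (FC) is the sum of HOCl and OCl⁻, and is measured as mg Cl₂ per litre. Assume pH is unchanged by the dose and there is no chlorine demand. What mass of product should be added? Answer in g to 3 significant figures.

(a) 87.2 kg; (b) 513 g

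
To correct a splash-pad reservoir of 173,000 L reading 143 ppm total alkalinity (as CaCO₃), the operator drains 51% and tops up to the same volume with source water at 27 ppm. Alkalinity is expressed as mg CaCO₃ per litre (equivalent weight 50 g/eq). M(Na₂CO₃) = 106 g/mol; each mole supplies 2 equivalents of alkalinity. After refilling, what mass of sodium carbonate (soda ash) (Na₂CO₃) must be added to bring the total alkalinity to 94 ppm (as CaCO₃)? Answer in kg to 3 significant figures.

After draining 51% and refilling: 143 × 0.49 + 27 × 0.51 = 83.84 ppm.
Deficit to target: 94 − 83.84 = 10.16 mg/L.
As CaCO₃: 10.16 mg/L × 173,000 L = 1758 g; ÷ 50 g/eq ÷ 2 = 17.58 mol Na₂CO₃.
Mass: 17.58 × 106 = 1863 g.

1.86 kg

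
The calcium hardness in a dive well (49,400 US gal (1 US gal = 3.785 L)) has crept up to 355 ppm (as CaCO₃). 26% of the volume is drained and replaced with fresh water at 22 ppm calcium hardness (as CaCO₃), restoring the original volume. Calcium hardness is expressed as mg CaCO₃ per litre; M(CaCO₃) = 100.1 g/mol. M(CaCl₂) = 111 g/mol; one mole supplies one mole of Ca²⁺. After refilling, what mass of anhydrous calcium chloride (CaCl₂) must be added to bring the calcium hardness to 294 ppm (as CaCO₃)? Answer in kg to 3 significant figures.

5.30 kg

Volume: 49,400 US gal × 3.785 L/gal = 186,979 L.
After draining 26% and refilling: 355 × 0.74 + 22 × 0.26 = 268.42 ppm.
Deficit to target: 294 − 268.42 = 25.58 mg/L.
As CaCO₃: 25.58 mg/L × 186,979 L = 4783 g; ÷ 100.1 = 47.78 mol Ca²⁺.
Mass: 47.78 × 111 = 5304 g.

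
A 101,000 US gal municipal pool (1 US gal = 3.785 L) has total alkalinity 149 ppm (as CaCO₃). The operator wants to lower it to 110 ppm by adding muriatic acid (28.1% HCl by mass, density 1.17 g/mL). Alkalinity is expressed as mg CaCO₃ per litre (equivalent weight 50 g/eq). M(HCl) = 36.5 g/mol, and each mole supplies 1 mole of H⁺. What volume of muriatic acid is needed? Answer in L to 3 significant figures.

33.1 L

Volume: 101,000 US gal × 3.785 L/gal = 382,285 L.
Alkalinity to neutralize: (149 − 110) = 39 mg/L as CaCO₃ × 382,285 L = 14,910 g as CaCO₃.
Equivalents of H⁺ required: 14,910 ÷ 50 g/eq = 298.2 eq = 298.2 mol HCl.
Mass of HCl: 298.2 × 36.5 = 10,880 g.
Mass of 28.1% solution: 10,880 / 0.281 = 38,730 g.
Volume: 38,730 g ÷ 1.17 g/mL = 33,100 mL.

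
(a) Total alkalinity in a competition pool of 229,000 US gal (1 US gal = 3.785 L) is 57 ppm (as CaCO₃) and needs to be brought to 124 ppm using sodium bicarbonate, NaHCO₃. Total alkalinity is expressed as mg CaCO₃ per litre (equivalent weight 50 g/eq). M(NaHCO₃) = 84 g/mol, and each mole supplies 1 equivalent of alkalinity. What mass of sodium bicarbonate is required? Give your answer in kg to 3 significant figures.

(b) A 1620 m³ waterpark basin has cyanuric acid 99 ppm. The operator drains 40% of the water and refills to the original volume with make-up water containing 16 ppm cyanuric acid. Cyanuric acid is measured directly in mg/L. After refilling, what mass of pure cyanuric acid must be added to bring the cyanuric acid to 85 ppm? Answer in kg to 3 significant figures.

(a) 97.6 kg; (b) 31.1 kg

(a) Volume: 229,000 US gal × 3.785 L/gal = 866,765 L.
(a) Alkalinity to add: (124 − 57) = 67 mg/L as CaCO₃ × 866,765 L = 58,070 g as CaCO₃.
(a) Equivalents: 58,070 g ÷ 50 g/eq = 1161 eq.
(a) NaHCO₃ supplies 1 eq per mole → 1161 mol.
(a) Mass: 1161 mol × 84 g/mol = 97,560 g.

(b) Volume: 1620 m³ = 1,620,000 L.
(b) After draining 40% and refilling: 99 × 0.60 + 16 × 0.40 = 65.8 ppm.
(b) Deficit to target: 85 − 65.8 = 19.2 mg/L.
(b) Mass: 19.2 mg/L × 1,620,000 L = 31,100 g cyanuric acid.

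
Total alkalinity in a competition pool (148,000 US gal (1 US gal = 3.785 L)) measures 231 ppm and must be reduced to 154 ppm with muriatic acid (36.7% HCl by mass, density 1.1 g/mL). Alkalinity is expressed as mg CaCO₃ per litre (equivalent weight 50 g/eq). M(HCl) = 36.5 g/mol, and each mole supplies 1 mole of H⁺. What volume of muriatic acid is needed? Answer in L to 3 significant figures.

Volume: 148,000 US gal × 3.785 L/gal = 560,180 L.
Alkalinity to neutralize: (231 − 154) = 77 mg/L as CaCO₃ × 560,180 L = 43,130 g as CaCO₃.
Equivalents of H⁺ required: 43,130 ÷ 50 g/eq = 862.7 eq = 862.7 mol HCl.
Mass of HCl: 862.7 × 36.5 = 31,490 g.
Mass of 36.7% solution: 31,490 / 0.367 = 85,800 g.
Volume: 85,800 g ÷ 1.1 g/mL = 78,000 mL.

78.0 L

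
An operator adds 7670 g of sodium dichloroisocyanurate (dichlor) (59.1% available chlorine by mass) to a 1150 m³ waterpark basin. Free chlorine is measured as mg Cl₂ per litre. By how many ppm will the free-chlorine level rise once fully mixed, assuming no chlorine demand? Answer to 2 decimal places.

3.94 ppm

Volume: 1150 m³ = 1,150,000 L.
Available chlorine delivered: 7670 g × 0.591 = 4533 g as Cl₂.
Concentration rise: 4533 g / 1,150,000 L = 3.942 mg/L = 3.94 ppm.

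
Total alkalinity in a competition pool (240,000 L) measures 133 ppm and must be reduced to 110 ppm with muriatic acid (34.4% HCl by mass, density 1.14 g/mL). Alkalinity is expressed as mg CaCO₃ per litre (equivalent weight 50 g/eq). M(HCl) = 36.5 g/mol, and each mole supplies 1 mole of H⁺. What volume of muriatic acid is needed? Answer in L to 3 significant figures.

10.3 L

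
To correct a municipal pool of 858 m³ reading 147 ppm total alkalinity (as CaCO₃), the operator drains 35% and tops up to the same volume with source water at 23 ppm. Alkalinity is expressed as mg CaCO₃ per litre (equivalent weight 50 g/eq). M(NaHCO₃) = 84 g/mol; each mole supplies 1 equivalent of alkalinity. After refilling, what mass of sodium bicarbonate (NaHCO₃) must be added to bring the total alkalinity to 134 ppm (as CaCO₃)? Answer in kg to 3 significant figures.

43.8 kg

Volume: 858 m³ = 858,000 L.
After draining 35% and refilling: 147 × 0.65 + 23 × 0.35 = 103.6 ppm.
Deficit to target: 134 − 103.6 = 30.4 mg/L.
As CaCO₃: 30.4 mg/L × 858,000 L = 26,080 g; ÷ 50 g/eq ÷ 1 = 521.7 mol NaHCO₃.
Mass: 521.7 × 84 = 43,820 g.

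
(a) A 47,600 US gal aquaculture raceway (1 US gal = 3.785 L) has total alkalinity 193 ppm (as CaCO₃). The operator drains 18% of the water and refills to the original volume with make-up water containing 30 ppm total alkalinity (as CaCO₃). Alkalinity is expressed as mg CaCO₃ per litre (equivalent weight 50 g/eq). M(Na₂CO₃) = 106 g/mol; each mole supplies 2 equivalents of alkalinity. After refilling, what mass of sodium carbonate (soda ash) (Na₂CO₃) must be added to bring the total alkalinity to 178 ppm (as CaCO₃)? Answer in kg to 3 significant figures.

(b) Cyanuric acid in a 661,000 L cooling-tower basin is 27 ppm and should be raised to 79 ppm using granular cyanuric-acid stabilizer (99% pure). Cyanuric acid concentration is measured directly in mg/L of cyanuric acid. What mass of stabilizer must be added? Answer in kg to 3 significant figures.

(a) 2.74 kg; (b) 34.7 kg

(a) Volume: 47,600 US gal × 3.785 L/gal = 180,166 L.
(a) After draining 18% and refilling: 193 × 0.82 + 30 × 0.18 = 163.66 ppm.
(a) Deficit to target: 178 − 163.66 = 14.34 mg/L.
(a) As CaCO₃: 14.34 mg/L × 180,166 L = 2584 g; ÷ 50 g/eq ÷ 2 = 25.84 mol Na₂CO₃.
(a) Mass: 25.84 × 106 = 2739 g.

(b) CYA to add: (79 − 27) = 52 mg/L × 661,000 L = 34,370 g cyanuric acid.
(b) At 99% purity: 34,370 / 0.99 = 34,720 g product.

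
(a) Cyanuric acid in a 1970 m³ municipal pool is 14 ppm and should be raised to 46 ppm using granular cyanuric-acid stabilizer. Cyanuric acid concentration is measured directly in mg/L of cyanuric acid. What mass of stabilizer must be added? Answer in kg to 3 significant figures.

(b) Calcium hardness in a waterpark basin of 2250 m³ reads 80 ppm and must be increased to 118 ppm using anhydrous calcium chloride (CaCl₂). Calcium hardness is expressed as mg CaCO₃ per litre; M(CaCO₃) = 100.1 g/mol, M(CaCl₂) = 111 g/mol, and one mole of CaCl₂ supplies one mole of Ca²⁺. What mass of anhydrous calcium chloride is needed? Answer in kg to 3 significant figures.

(a) Volume: 1970 m³ = 1,970,000 L.
(a) CYA to add: (46 − 14) = 32 mg/L × 1,970,000 L = 63,040 g cyanuric acid.

(b) Volume: 2250 m³ = 2,250,000 L.
(b) Hardness to add: (118 − 80) = 38 mg/L as CaCO₃ × 2,250,000 L = 85,500 g as CaCO₃.
(b) Moles of Ca²⁺ (1 mol Ca²⁺ ≡ 1 mol CaCO₃): 85,500 / 100.1 g/mol = 854.1 mol.
(b) Mass of CaCl₂: 854.1 × 111 = 94,810 g.

(a) 63.0 kg; (b) 94.8 kg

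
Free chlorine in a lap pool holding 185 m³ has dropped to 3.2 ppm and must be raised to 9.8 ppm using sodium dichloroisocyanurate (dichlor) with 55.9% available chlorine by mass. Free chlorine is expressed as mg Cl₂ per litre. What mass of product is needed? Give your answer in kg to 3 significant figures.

Volume: 185 m³ = 185,000 L.
Chlorine deficit: 9.8 − 3.2 = 6.6 ppm = 6.6 mg/L as Cl₂.
Cl₂ equivalent needed: 6.6 mg/L × 185,000 L = 1,221,000 mg = 1221 g.
Product at 55.9% available chlorine: 1221 / 0.559 = 2184 g.

2.18 kg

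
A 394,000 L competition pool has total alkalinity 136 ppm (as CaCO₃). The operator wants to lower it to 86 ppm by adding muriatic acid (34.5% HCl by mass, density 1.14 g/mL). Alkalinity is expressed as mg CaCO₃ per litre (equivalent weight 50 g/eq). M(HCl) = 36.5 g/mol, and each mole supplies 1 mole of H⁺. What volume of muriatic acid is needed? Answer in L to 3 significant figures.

36.6 L

Alkalinity to neutralize: (136 − 86) = 50 mg/L as CaCO₃ × 394,000 L = 19,700 g as CaCO₃.
Equivalents of H⁺ required: 19,700 ÷ 50 g/eq = 394 eq = 394 mol HCl.
Mass of HCl: 394 × 36.5 = 14,380 g.
Mass of 34.5% solution: 14,380 / 0.345 = 41,680 g.
Volume: 41,680 g ÷ 1.14 g/mL = 36,560 mL.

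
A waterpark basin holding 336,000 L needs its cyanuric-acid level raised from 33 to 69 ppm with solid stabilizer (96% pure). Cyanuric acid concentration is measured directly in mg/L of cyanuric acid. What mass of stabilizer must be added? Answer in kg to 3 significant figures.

CYA to add: (69 − 33) = 36 mg/L × 336,000 L = 12,100 g cyanuric acid.
At 96% purity: 12,100 / 0.96 = 12,600 g product.

12.6 kg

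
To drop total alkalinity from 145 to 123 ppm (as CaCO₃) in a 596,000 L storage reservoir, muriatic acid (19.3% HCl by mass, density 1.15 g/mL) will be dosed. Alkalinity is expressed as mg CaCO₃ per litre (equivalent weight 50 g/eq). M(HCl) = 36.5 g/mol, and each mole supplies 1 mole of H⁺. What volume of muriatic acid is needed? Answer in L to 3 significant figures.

Alkalinity to neutralize: (145 − 123) = 22 mg/L as CaCO₃ × 596,000 L = 13,110 g as CaCO₃.
Equivalents of H⁺ required: 13,110 ÷ 50 g/eq = 262.2 eq = 262.2 mol HCl.
Mass of HCl: 262.2 × 36.5 = 9572 g.
Mass of 19.3% solution: 9572 / 0.193 = 49,590 g.
Volume: 49,590 g ÷ 1.15 g/mL = 43,130 mL.

43.1 L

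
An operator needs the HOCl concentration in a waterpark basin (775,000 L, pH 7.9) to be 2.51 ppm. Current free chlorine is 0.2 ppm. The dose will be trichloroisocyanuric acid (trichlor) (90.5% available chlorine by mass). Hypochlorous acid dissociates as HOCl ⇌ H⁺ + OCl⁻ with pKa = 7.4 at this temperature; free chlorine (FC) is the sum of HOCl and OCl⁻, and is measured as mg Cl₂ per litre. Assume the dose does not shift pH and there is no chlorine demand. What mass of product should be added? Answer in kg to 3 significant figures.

8.78 kg

[OCl⁻]/[HOCl] = 10^(pH − pKa) = 10^(7.9 − 7.4) = 3.162; fraction as HOCl = 1/(1 + 3.162) = 0.2403.
Free chlorine required for 2.51 ppm HOCl: 2.51 / 0.2403 = 10.45 ppm.
FC to add: 10.45 − 0.2 = 10.25 mg/L as Cl₂.
Cl₂ equivalent: 10.25 mg/L × 775,000 L = 7942 g.
Product at 90.5% available Cl: 7942 / 0.905 = 8775 g.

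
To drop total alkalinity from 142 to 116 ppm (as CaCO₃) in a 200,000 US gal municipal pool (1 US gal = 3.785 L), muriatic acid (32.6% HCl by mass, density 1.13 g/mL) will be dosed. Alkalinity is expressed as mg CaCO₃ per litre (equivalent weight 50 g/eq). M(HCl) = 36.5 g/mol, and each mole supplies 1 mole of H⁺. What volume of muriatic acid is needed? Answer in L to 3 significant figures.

39.0 L

Volume: 200,000 US gal × 3.785 L/gal = 757,000 L.
Alkalinity to neutralize: (142 − 116) = 26 mg/L as CaCO₃ × 757,000 L = 19,680 g as CaCO₃.
Equivalents of H⁺ required: 19,680 ÷ 50 g/eq = 393.6 eq = 393.6 mol HCl.
Mass of HCl: 393.6 × 36.5 = 14,370 g.
Mass of 32.6% solution: 14,370 / 0.326 = 44,070 g.
Volume: 44,070 g ÷ 1.13 g/mL = 39,000 mL.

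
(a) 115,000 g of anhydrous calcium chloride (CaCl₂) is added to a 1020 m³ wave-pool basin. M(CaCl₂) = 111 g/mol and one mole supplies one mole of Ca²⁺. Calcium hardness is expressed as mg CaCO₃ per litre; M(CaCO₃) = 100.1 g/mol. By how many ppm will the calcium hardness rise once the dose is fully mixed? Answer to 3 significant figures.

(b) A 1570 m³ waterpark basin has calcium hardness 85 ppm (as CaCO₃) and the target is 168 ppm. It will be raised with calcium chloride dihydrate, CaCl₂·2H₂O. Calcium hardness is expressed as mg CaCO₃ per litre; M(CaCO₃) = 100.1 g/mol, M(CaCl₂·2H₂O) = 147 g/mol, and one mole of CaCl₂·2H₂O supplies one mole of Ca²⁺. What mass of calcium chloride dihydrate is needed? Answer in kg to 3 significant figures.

(a) Volume: 1020 m³ = 1,020,000 L.
(a) Moles of Ca²⁺: 115,000 g ÷ 111 g/mol = 1036 mol.
(a) As CaCO₃: 1036 mol × 100.1 g/mol = 103,700 g.
(a) Rise: 103,700 g / 1,020,000 L × 1000 = 101.7 mg/L.

(b) Volume: 1570 m³ = 1,570,000 L.
(b) Hardness to add: (168 − 85) = 83 mg/L as CaCO₃ × 1,570,000 L = 130,300 g as CaCO₃.
(b) Moles of Ca²⁺ (1 mol Ca²⁺ ≡ 1 mol CaCO₃): 130,300 / 100.1 g/mol = 1302 mol.
(b) Mass of CaCl₂·2H₂O: 1302 × 147 = 191,400 g.

(a) 102 ppm; (b) 191 kg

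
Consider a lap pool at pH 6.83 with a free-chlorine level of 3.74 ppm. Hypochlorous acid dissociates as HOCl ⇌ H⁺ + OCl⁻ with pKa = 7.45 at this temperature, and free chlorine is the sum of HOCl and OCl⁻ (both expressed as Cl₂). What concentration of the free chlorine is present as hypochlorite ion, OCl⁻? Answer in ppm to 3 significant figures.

[OCl⁻]/[HOCl] = 10^(pH − pKa) = 10^(6.83 − 7.45) = 10^-0.62 = 0.2399.
Fraction as HOCl = 1 / (1 + 0.2399) = 0.8065.
OCl⁻ = (1 − 0.8065) × 3.74 ppm = 0.7236 ppm.

0.724 ppm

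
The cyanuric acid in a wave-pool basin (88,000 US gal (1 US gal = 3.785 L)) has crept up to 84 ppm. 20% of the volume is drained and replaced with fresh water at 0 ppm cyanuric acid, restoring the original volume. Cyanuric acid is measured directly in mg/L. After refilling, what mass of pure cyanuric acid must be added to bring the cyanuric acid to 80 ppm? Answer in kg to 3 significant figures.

4.26 kg

Volume: 88,000 US gal × 3.785 L/gal = 333,080 L.
After draining 20% and refilling: 84 × 0.80 + 0 × 0.20 = 67.2 ppm.
Deficit to target: 80 − 67.2 = 12.8 mg/L.
Mass: 12.8 mg/L × 333,080 L = 4263 g cyanuric acid.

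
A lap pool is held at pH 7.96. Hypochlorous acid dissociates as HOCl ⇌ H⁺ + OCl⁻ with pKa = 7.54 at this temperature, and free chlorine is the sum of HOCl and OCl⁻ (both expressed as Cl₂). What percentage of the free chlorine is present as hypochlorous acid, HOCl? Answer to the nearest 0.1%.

[OCl⁻]/[HOCl] = 10^(pH − pKa) = 10^(7.96 − 7.54) = 10^0.42 = 2.63.
Fraction as HOCl = 1 / (1 + 2.63) = 0.2755.

27.5%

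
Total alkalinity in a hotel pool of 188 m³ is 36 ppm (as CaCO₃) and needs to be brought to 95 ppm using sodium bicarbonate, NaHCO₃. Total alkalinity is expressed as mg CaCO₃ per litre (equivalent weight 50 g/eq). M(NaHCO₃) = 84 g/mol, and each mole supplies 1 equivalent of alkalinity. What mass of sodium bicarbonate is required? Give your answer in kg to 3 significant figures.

18.6 kg

Volume: 188 m³ = 188,000 L.
Alkalinity to add: (95 − 36) = 59 mg/L as CaCO₃ × 188,000 L = 11,090 g as CaCO₃.
Equivalents: 11,090 g ÷ 50 g/eq = 221.8 eq.
NaHCO₃ supplies 1 eq per mole → 221.8 mol.
Mass: 221.8 mol × 84 g/mol = 18,630 g.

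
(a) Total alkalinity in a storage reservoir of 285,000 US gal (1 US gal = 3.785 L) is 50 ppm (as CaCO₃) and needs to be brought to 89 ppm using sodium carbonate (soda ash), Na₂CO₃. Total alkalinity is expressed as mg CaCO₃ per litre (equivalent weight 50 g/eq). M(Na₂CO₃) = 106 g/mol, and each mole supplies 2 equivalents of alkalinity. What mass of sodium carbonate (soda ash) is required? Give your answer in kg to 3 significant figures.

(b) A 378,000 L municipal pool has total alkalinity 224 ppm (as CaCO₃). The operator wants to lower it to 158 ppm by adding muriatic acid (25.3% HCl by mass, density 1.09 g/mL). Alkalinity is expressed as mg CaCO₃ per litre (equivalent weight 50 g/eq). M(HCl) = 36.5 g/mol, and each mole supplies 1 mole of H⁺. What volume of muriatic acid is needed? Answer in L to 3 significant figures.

(a) Volume: 285,000 US gal × 3.785 L/gal = 1,078,725 L.
(a) Alkalinity to add: (89 − 50) = 39 mg/L as CaCO₃ × 1,078,725 L = 42,070 g as CaCO₃.
(a) Equivalents: 42,070 g ÷ 50 g/eq = 841.4 eq.
(a) Each mole of Na₂CO₃ supplies 2 eq, so 841.4 / 2 = 420.7 mol.
(a) Mass: 420.7 mol × 106 g/mol = 44,590 g.

(b) Alkalinity to neutralize: (224 − 158) = 66 mg/L as CaCO₃ × 378,000 L = 24,950 g as CaCO₃.
(b) Equivalents of H⁺ required: 24,950 ÷ 50 g/eq = 499 eq = 499 mol HCl.
(b) Mass of HCl: 499 × 36.5 = 18,210 g.
(b) Mass of 25.3% solution: 18,210 / 0.253 = 71,980 g.
(b) Volume: 71,980 g ÷ 1.09 g/mL = 66,040 mL.

(a) 44.6 kg; (b) 66.0 L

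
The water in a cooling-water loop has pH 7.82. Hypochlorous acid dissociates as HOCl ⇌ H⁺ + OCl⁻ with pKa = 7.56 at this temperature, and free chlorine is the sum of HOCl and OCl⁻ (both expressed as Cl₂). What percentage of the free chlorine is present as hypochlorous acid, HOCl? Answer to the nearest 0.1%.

[OCl⁻]/[HOCl] = 10^(pH − pKa) = 10^(7.82 − 7.56) = 10^0.26 = 1.82.
Fraction as HOCl = 1 / (1 + 1.82) = 0.3546.

35.5%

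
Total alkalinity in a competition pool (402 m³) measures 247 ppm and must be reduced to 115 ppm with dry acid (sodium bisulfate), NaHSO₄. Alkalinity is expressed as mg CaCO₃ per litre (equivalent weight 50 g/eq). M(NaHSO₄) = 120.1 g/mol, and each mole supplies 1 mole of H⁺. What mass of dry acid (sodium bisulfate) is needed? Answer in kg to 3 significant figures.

Volume: 402 m³ = 402,000 L.
Alkalinity to neutralize: (247 − 115) = 132 mg/L as CaCO₃ × 402,000 L = 53,060 g as CaCO₃.
Equivalents of H⁺ required: 53,060 ÷ 50 g/eq = 1061 eq = 1061 mol NaHSO₄.
Mass of NaHSO₄: 1061 × 120.1 = 127,500 g.

127 kg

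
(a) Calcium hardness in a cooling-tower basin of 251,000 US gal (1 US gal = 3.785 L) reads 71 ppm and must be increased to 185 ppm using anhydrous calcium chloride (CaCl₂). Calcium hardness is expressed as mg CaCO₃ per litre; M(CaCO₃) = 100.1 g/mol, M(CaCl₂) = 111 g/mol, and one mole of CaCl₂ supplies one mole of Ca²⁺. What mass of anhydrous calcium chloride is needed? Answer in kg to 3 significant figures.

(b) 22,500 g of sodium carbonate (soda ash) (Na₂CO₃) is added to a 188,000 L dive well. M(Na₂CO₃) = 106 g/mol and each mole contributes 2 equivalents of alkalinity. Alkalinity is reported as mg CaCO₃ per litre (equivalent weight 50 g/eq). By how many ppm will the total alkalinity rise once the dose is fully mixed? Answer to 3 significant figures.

(a) 120 kg; (b) 113 ppm

(a) Volume: 251,000 US gal × 3.785 L/gal = 950,035 L.
(a) Hardness to add: (185 − 71) = 114 mg/L as CaCO₃ × 950,035 L = 108,300 g as CaCO₃.
(a) Moles of Ca²⁺ (1 mol Ca²⁺ ≡ 1 mol CaCO₃): 108,300 / 100.1 g/mol = 1082 mol.
(a) Mass of CaCl₂: 1082 × 111 = 120,100 g.

(b) Moles of Na₂CO₃: 22,500 g ÷ 106 g/mol = 212.3 mol → 424.5 eq of alkalinity.
(b) As CaCO₃: 424.5 eq × 50 g/eq = 21,230 g.
(b) Rise: 21,230 g / 188,000 L × 1000 = 112.9 mg/L.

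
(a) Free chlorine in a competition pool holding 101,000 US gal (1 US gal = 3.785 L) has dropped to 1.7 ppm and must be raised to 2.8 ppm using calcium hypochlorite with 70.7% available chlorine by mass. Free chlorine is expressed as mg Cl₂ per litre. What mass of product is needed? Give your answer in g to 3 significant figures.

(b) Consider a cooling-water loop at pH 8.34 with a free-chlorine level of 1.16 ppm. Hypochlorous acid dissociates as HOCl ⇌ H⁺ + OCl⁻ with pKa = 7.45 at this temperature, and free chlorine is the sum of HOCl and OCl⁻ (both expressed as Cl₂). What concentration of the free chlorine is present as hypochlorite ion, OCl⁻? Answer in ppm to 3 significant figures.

(a) Volume: 101,000 US gal × 3.785 L/gal = 382,285 L.
(a) Chlorine deficit: 2.8 − 1.7 = 1.1 ppm = 1.1 mg/L as Cl₂.
(a) Cl₂ equivalent needed: 1.1 mg/L × 382,285 L = 420,500 mg = 420.5 g.
(a) Product at 70.7% available chlorine: 420.5 / 0.707 = 594.8 g.

(b) [OCl⁻]/[HOCl] = 10^(pH − pKa) = 10^(8.34 − 7.45) = 10^0.89 = 7.762.
(b) Fraction as HOCl = 1 / (1 + 7.762) = 0.1141.
(b) OCl⁻ = (1 − 0.1141) × 1.16 ppm = 1.028 ppm.

(a) 595 g; (b) 1.03 ppm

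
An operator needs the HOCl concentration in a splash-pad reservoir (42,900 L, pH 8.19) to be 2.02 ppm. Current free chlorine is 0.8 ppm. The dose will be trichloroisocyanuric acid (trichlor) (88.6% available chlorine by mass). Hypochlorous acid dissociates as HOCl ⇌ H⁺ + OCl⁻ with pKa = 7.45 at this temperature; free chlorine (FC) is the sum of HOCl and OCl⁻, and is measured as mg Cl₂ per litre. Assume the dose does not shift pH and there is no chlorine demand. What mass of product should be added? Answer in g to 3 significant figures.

597 g

[OCl⁻]/[HOCl] = 10^(pH − pKa) = 10^(8.19 − 7.45) = 5.495; fraction as HOCl = 1/(1 + 5.495) = 0.154.
Free chlorine required for 2.02 ppm HOCl: 2.02 / 0.154 = 13.12 ppm.
FC to add: 13.12 − 0.8 = 12.32 mg/L as Cl₂.
Cl₂ equivalent: 12.32 mg/L × 42,900 L = 528.6 g.
Product at 88.6% available Cl: 528.6 / 0.886 = 596.6 g.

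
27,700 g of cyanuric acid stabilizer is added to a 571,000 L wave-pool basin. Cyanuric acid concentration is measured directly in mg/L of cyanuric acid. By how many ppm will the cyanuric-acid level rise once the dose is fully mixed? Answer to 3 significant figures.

Rise: 27,700 g / 571,000 L × 1000 = 48.51 mg/L.

48.5 ppm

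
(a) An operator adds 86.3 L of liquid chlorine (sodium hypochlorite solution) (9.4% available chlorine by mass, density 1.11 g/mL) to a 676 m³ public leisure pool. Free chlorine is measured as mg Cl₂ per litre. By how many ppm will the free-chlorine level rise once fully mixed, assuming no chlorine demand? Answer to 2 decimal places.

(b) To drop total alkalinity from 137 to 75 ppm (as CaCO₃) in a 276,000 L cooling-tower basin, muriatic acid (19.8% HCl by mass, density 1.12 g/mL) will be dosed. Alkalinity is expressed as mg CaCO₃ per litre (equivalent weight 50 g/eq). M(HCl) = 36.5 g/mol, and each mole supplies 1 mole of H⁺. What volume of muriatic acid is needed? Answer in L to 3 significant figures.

(a) 13.32 ppm; (b) 56.3 L

(a) Volume: 676 m³ = 676,000 L.
(a) Mass of solution: 86.3 L × 1000 mL/L × 1.11 g/mL = 95,790 g.
(a) Available chlorine delivered: 95,790 g × 0.094 = 9005 g as Cl₂.
(a) Concentration rise: 9005 g / 676,000 L = 13.32 mg/L = 13.32 ppm.

(b) Alkalinity to neutralize: (137 − 75) = 62 mg/L as CaCO₃ × 276,000 L = 17,110 g as CaCO₃.
(b) Equivalents of H⁺ required: 17,110 ÷ 50 g/eq = 342.2 eq = 342.2 mol HCl.
(b) Mass of HCl: 342.2 × 36.5 = 12,490 g.
(b) Mass of 19.8% solution: 12,490 / 0.198 = 63,090 g.
(b) Volume: 63,090 g ÷ 1.12 g/mL = 56,330 mL.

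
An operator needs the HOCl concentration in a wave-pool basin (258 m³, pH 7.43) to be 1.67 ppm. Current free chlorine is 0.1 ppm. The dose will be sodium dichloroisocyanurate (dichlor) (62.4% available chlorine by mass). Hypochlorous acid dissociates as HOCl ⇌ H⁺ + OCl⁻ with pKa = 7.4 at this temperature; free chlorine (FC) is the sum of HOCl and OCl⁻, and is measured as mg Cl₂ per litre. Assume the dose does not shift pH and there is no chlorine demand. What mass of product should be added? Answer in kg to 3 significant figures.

Volume: 258 m³ = 258,000 L.
[OCl⁻]/[HOCl] = 10^(pH − pKa) = 10^(7.43 − 7.4) = 1.072; fraction as HOCl = 1/(1 + 1.072) = 0.4827.
Free chlorine required for 1.67 ppm HOCl: 1.67 / 0.4827 = 3.459 ppm.
FC to add: 3.459 − 0.1 = 3.359 mg/L as Cl₂.
Cl₂ equivalent: 3.359 mg/L × 258,000 L = 866.7 g.
Product at 62.4% available Cl: 866.7 / 0.624 = 1389 g.

1.39 kg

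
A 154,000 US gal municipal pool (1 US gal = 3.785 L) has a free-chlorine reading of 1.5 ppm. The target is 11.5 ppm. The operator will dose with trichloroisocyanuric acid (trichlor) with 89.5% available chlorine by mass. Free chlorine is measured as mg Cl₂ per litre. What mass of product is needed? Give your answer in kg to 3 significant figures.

6.51 kg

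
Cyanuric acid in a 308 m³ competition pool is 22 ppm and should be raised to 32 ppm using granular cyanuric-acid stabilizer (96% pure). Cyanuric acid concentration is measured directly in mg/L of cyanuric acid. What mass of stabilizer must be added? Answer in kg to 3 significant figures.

3.21 kg

Volume: 308 m³ = 308,000 L.
CYA to add: (32 − 22) = 10 mg/L × 308,000 L = 3080 g cyanuric acid.
At 96% purity: 3080 / 0.96 = 3208 g product.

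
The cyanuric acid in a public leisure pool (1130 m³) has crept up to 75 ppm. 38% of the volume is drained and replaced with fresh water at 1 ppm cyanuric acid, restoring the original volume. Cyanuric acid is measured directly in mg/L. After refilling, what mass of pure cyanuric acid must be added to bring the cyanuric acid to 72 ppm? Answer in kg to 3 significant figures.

28.4 kg

Volume: 1130 m³ = 1,130,000 L.
After draining 38% and refilling: 75 × 0.62 + 1 × 0.38 = 46.88 ppm.
Deficit to target: 72 − 46.88 = 25.12 mg/L.
Mass: 25.12 mg/L × 1,130,000 L = 28,390 g cyanuric acid.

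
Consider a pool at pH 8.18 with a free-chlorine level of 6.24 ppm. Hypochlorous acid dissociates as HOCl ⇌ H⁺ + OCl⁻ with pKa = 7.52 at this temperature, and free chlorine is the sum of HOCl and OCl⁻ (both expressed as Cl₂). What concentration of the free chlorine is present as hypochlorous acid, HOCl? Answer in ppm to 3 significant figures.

1.12 ppm

[OCl⁻]/[HOCl] = 10^(pH − pKa) = 10^(8.18 − 7.52) = 10^0.66 = 4.571.
Fraction as HOCl = 1 / (1 + 4.571) = 0.1795.
HOCl = 0.1795 × 6.24 ppm = 1.12 ppm.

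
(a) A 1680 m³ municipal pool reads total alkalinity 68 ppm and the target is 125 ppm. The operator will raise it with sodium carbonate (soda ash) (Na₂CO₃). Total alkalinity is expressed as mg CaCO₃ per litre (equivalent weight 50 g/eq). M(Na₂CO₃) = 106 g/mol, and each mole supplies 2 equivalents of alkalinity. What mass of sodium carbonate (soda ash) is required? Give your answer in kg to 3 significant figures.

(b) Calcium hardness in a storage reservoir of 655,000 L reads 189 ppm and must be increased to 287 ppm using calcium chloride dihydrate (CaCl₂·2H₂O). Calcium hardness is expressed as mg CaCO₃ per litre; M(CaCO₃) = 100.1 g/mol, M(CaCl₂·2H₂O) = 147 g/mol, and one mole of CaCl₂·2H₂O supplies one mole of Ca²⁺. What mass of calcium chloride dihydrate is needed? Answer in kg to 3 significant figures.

(a) Volume: 1680 m³ = 1,680,000 L.
(a) Alkalinity to add: (125 − 68) = 57 mg/L as CaCO₃ × 1,680,000 L = 95,760 g as CaCO₃.
(a) Equivalents: 95,760 g ÷ 50 g/eq = 1915 eq.
(a) Each mole of Na₂CO₃ supplies 2 eq, so 1915 / 2 = 957.6 mol.
(a) Mass: 957.6 mol × 106 g/mol = 101,500 g.

(b) Hardness to add: (287 − 189) = 98 mg/L as CaCO₃ × 655,000 L = 64,190 g as CaCO₃.
(b) Moles of Ca²⁺ (1 mol Ca²⁺ ≡ 1 mol CaCO₃): 64,190 / 100.1 g/mol = 641.3 mol.
(b) Mass of CaCl₂·2H₂O: 641.3 × 147 = 94,270 g.

(a) 102 kg; (b) 94.3 kg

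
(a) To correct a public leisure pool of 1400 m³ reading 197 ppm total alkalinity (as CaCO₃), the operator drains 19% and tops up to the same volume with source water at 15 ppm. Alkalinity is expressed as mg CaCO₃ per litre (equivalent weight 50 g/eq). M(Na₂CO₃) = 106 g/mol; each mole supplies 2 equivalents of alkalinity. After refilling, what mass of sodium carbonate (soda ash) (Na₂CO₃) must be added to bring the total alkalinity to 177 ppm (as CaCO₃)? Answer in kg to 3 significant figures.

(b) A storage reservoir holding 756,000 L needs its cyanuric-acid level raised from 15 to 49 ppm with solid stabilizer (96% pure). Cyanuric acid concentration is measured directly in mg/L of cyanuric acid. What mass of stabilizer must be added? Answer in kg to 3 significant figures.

(a) 21.6 kg; (b) 26.8 kg

(a) Volume: 1400 m³ = 1,400,000 L.
(a) After draining 19% and refilling: 197 × 0.81 + 15 × 0.19 = 162.42 ppm.
(a) Deficit to target: 177 − 162.42 = 14.58 mg/L.
(a) As CaCO₃: 14.58 mg/L × 1,400,000 L = 20,410 g; ÷ 50 g/eq ÷ 2 = 204.1 mol Na₂CO₃.
(a) Mass: 204.1 × 106 = 21,640 g.

(b) CYA to add: (49 − 15) = 34 mg/L × 756,000 L = 25,700 g cyanuric acid.
(b) At 96% purity: 25,700 / 0.96 = 26,780 g product.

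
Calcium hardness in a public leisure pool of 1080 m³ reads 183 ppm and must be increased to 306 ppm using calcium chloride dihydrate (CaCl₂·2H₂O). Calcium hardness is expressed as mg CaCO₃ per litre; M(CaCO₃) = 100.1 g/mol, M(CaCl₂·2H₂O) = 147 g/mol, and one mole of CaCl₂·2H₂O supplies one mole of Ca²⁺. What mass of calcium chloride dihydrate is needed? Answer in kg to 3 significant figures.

195 kg

Volume: 1080 m³ = 1,080,000 L.
Hardness to add: (306 − 183) = 123 mg/L as CaCO₃ × 1,080,000 L = 132,800 g as CaCO₃.
Moles of Ca²⁺ (1 mol Ca²⁺ ≡ 1 mol CaCO₃): 132,800 / 100.1 g/mol = 1327 mol.
Mass of CaCl₂·2H₂O: 1327 × 147 = 195,100 g.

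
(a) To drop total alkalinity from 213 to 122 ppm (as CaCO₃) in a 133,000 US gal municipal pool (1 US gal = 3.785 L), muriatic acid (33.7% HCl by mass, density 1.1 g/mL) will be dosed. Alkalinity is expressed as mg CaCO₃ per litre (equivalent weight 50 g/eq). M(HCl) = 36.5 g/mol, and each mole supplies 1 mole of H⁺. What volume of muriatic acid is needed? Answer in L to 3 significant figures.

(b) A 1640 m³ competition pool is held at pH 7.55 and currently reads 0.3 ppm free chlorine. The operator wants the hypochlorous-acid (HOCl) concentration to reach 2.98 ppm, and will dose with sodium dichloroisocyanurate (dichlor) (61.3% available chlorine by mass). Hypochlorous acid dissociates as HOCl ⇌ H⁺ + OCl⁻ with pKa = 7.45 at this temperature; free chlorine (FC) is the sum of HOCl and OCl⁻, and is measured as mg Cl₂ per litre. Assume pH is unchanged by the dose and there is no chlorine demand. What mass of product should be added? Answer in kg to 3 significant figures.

(a) Volume: 133,000 US gal × 3.785 L/gal = 503,405 L.
(a) Alkalinity to neutralize: (213 − 122) = 91 mg/L as CaCO₃ × 503,405 L = 45,810 g as CaCO₃.
(a) Equivalents of H⁺ required: 45,810 ÷ 50 g/eq = 916.2 eq = 916.2 mol HCl.
(a) Mass of HCl: 916.2 × 36.5 = 33,440 g.
(a) Mass of 33.7% solution: 33,440 / 0.337 = 99,230 g.
(a) Volume: 99,230 g ÷ 1.1 g/mL = 90,210 mL.

(b) Volume: 1640 m³ = 1,640,000 L.
(b) [OCl⁻]/[HOCl] = 10^(pH − pKa) = 10^(7.55 − 7.45) = 1.259; fraction as HOCl = 1/(1 + 1.259) = 0.4427.
(b) Free chlorine required for 2.98 ppm HOCl: 2.98 / 0.4427 = 6.732 ppm.
(b) FC to add: 6.732 − 0.3 = 6.432 mg/L as Cl₂.
(b) Cl₂ equivalent: 6.432 mg/L × 1,640,000 L = 10,550 g.
(b) Product at 61.3% available Cl: 10,550 / 0.613 = 17,210 g.

(a) 90.2 L; (b) 17.2 kg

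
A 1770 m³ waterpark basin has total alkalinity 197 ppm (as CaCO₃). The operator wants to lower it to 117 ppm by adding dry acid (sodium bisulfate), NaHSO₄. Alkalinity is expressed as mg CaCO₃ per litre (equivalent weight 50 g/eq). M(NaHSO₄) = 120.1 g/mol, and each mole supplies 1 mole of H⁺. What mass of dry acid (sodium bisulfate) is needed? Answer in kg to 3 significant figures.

340 kg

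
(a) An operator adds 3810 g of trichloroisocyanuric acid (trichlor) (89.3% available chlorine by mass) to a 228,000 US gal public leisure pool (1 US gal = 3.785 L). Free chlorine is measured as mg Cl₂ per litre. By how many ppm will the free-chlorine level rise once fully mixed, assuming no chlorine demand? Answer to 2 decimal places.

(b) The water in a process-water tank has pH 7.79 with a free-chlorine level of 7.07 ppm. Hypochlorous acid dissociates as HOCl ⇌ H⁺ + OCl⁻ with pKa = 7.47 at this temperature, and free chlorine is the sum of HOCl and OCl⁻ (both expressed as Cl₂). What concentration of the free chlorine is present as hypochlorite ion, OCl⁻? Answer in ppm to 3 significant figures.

(a) 3.94 ppm; (b) 4.78 ppm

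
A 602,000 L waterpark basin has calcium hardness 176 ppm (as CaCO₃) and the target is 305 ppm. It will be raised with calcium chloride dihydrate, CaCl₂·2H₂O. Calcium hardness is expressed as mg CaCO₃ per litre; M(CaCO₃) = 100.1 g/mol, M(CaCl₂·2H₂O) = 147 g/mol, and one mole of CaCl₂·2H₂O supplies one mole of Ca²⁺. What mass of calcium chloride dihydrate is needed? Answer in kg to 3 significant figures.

114 kg

Hardness to add: (305 − 176) = 129 mg/L as CaCO₃ × 602,000 L = 77,660 g as CaCO₃.
Moles of Ca²⁺ (1 mol Ca²⁺ ≡ 1 mol CaCO₃): 77,660 / 100.1 g/mol = 775.8 mol.
Mass of CaCl₂·2H₂O: 775.8 × 147 = 114,000 g.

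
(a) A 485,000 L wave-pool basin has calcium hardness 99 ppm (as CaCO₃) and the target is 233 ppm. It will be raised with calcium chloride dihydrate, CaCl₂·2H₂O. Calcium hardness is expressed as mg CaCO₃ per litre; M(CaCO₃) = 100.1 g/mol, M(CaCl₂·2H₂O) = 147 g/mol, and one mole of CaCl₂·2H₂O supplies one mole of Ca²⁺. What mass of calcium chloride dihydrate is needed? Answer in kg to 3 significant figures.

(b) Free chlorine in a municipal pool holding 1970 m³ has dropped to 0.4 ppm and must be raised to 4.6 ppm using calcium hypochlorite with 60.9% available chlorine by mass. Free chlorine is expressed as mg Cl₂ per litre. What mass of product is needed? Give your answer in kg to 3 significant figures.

(a) 95.4 kg; (b) 13.6 kg

(a) Hardness to add: (233 − 99) = 134 mg/L as CaCO₃ × 485,000 L = 64,990 g as CaCO₃.
(a) Moles of Ca²⁺ (1 mol Ca²⁺ ≡ 1 mol CaCO₃): 64,990 / 100.1 g/mol = 649.3 mol.
(a) Mass of CaCl₂·2H₂O: 649.3 × 147 = 95,440 g.

(b) Volume: 1970 m³ = 1,970,000 L.
(b) Chlorine deficit: 4.6 − 0.4 = 4.2 ppm = 4.2 mg/L as Cl₂.
(b) Cl₂ equivalent needed: 4.2 mg/L × 1,970,000 L = 8,274,000 mg = 8274 g.
(b) Product at 60.9% available chlorine: 8274 / 0.609 = 13,590 g.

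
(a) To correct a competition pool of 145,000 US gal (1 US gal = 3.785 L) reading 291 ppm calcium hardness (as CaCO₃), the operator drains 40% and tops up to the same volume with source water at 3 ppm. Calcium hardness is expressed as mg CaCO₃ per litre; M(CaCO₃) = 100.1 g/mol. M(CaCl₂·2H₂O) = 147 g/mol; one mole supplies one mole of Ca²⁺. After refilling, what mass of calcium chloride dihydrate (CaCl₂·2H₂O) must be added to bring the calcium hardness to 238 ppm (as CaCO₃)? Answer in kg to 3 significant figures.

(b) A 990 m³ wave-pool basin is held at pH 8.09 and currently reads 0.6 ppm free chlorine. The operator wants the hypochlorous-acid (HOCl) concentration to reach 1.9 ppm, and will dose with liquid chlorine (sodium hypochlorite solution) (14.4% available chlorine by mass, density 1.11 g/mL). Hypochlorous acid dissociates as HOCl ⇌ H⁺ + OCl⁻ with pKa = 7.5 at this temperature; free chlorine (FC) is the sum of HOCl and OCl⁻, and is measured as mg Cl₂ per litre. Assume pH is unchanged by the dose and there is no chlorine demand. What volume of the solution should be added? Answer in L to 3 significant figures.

(a) Volume: 145,000 US gal × 3.785 L/gal = 548,825 L.
(a) After draining 40% and refilling: 291 × 0.60 + 3 × 0.40 = 175.8 ppm.
(a) Deficit to target: 238 − 175.8 = 62.2 mg/L.
(a) As CaCO₃: 62.2 mg/L × 548,825 L = 34,140 g; ÷ 100.1 = 341 mol Ca²⁺.
(a) Mass: 341 × 147 = 50,130 g.

(b) Volume: 990 m³ = 990,000 L.
(b) [OCl⁻]/[HOCl] = 10^(pH − pKa) = 10^(8.09 − 7.5) = 3.89; fraction as HOCl = 1/(1 + 3.89) = 0.2045.
(b) Free chlorine required for 1.9 ppm HOCl: 1.9 / 0.2045 = 9.292 ppm.
(b) FC to add: 9.292 − 0.6 = 8.692 mg/L as Cl₂.
(b) Cl₂ equivalent: 8.692 mg/L × 990,000 L = 8605 g.
(b) Product at 14.4% available Cl: 8605 / 0.144 = 59,760 g.
(b) Volume: 59,760 g ÷ 1.11 g/mL = 53,830 mL.

(a) 50.1 kg; (b) 53.8 L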